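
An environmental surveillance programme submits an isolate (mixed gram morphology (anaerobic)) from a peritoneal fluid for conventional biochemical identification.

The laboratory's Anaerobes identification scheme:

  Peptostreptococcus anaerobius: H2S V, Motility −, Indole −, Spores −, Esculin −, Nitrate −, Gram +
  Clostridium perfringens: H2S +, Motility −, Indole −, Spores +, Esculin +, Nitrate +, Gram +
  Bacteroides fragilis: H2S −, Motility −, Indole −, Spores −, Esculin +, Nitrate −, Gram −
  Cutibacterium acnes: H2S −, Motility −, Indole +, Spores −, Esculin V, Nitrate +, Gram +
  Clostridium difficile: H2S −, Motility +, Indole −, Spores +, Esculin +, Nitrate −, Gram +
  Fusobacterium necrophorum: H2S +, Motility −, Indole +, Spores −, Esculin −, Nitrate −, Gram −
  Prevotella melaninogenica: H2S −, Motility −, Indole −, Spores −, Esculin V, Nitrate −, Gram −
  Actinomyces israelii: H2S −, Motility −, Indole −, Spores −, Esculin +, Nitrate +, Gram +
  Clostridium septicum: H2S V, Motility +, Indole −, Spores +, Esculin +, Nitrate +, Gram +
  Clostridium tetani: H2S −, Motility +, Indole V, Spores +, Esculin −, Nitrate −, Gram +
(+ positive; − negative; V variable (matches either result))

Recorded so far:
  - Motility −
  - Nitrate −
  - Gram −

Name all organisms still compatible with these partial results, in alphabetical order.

Bacteroides fragilis, Fusobacterium necrophorum, Prevotella melaninogenica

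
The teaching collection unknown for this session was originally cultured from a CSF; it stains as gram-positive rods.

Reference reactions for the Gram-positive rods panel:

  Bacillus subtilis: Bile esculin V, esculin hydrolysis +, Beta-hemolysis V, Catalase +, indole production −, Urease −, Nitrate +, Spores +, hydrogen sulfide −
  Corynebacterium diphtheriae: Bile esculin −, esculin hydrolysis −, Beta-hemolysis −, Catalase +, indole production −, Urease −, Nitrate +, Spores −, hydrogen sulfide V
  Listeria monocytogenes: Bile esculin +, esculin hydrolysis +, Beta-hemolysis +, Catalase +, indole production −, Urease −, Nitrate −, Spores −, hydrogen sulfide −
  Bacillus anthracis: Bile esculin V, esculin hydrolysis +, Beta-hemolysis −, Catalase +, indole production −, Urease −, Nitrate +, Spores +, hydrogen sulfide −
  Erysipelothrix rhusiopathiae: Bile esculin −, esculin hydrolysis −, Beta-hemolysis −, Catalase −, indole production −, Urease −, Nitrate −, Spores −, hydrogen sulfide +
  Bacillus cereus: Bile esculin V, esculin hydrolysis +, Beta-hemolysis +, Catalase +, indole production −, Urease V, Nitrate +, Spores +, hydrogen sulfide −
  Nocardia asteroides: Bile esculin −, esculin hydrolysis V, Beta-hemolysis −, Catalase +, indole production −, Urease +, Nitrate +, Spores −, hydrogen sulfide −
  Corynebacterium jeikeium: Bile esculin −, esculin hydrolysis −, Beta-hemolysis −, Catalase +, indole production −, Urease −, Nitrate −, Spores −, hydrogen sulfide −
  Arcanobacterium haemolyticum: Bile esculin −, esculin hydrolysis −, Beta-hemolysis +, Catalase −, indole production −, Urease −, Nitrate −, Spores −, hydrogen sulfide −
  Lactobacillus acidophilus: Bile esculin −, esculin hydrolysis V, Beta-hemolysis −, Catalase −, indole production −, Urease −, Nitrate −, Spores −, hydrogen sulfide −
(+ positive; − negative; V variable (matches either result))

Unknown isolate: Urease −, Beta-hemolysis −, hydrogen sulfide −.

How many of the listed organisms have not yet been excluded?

5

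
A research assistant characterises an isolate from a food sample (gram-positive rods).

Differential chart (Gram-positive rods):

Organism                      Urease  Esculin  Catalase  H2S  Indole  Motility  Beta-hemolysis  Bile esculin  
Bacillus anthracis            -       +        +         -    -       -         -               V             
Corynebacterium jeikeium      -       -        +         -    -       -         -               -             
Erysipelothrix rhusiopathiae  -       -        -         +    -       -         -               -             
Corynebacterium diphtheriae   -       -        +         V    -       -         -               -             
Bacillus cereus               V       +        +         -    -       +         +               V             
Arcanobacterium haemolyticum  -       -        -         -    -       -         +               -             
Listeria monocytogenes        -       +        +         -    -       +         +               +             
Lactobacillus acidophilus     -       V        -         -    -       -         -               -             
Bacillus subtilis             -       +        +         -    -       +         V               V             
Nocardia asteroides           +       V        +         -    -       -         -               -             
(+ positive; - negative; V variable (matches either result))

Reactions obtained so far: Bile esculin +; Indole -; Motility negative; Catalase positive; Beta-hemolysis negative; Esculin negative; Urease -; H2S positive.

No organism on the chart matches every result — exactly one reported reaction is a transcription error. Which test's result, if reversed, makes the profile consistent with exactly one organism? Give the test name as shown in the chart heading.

Bile esculin

As reported, no row in the chart matches all 8 reactions.
Reversing Esculin → still no organism matches.
Reversing Catalase → still no organism matches.
Reversing Urease → still no organism matches.
Reversing Beta-hemolysis → still no organism matches.
Reversing H2S → still no organism matches.
Reversing Indole → still no organism matches.
Reversing Bile esculin (to -) → unique match: Corynebacterium diphtheriae.
Reversing Motility → still no organism matches.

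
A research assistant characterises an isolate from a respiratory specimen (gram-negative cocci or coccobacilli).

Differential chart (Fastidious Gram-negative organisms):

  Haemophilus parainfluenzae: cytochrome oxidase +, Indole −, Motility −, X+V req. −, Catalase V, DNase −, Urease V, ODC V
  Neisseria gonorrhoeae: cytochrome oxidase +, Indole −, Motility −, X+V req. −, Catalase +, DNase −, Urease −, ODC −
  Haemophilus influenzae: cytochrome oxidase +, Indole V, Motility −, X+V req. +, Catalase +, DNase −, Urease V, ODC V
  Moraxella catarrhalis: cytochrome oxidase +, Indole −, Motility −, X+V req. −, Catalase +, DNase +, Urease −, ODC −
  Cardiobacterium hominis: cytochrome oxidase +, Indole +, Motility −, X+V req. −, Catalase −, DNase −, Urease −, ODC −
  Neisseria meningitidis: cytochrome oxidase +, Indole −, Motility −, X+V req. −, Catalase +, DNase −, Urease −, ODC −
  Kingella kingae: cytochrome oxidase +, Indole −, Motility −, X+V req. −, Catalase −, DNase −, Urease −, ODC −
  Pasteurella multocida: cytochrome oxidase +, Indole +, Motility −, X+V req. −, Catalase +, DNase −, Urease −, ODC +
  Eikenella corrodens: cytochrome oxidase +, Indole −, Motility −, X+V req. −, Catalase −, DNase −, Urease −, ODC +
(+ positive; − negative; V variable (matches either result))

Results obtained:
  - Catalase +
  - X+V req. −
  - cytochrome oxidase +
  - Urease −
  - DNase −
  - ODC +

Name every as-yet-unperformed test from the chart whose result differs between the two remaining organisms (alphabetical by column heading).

Catalase +: excludes Cardiobacterium hominis, Kingella kingae, Eikenella corrodens — 6 left.
DNase −: excludes Moraxella catarrhalis — 5 left.
X+V req. −: excludes Haemophilus influenzae — 4 left.
Urease −: all 4 remaining candidates are consistent.
cytochrome oxidase +: all 4 remaining candidates are consistent.
ODC +: excludes Neisseria gonorrhoeae, Neisseria meningitidis — 2 left.
Two candidates remain: Haemophilus parainfluenzae and Pasteurella multocida.
  Indole: Haemophilus parainfluenzae −, Pasteurella multocida + — discriminates.
  Motility: − vs − — same for both, does not separate.

Indole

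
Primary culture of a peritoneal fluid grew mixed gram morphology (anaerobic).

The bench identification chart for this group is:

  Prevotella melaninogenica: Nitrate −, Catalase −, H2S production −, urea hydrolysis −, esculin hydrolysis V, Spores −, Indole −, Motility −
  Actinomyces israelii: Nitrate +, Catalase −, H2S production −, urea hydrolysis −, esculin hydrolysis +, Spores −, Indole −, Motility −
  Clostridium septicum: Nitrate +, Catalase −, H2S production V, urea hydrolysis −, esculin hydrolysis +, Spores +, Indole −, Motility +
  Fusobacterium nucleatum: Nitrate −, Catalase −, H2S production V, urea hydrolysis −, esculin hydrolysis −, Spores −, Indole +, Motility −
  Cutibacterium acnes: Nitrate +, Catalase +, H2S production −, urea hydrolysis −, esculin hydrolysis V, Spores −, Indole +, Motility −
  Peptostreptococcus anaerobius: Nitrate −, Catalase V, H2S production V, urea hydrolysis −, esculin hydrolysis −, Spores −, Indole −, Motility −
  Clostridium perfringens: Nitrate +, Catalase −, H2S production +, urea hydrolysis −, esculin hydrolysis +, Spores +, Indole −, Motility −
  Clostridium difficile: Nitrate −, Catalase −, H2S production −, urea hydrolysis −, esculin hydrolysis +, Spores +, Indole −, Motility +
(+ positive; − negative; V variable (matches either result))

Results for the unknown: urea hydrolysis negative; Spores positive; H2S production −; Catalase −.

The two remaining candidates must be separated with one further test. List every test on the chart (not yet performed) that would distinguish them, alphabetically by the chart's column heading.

Nitrate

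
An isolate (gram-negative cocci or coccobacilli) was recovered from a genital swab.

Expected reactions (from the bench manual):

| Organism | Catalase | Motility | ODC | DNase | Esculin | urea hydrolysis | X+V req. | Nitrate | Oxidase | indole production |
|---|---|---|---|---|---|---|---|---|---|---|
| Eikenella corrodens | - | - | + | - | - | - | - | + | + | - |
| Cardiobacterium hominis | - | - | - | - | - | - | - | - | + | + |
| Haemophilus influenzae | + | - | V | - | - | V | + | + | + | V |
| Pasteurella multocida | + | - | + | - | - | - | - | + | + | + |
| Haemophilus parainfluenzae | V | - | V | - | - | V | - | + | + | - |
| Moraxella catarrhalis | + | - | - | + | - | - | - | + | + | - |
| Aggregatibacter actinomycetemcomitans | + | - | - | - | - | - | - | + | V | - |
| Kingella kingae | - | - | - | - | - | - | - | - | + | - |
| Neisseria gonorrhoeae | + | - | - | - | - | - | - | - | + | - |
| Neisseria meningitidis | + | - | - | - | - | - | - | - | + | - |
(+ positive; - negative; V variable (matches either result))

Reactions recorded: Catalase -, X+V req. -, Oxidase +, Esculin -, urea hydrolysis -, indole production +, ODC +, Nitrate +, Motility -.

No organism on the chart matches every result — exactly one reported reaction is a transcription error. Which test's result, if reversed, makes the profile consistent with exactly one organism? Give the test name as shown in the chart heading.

As reported, no row in the chart matches all 9 reactions.
Reversing X+V req. → still no organism matches.
Reversing Nitrate → still no organism matches.
Reversing ODC → still no organism matches.
Reversing Motility → still no organism matches.
Reversing indole production → 2 organisms match (not unique).
Reversing Catalase (to +) → unique match: Pasteurella multocida.
Reversing Oxidase → still no organism matches.
Reversing Esculin → still no organism matches.
Reversing urea hydrolysis → still no organism matches.

Catalase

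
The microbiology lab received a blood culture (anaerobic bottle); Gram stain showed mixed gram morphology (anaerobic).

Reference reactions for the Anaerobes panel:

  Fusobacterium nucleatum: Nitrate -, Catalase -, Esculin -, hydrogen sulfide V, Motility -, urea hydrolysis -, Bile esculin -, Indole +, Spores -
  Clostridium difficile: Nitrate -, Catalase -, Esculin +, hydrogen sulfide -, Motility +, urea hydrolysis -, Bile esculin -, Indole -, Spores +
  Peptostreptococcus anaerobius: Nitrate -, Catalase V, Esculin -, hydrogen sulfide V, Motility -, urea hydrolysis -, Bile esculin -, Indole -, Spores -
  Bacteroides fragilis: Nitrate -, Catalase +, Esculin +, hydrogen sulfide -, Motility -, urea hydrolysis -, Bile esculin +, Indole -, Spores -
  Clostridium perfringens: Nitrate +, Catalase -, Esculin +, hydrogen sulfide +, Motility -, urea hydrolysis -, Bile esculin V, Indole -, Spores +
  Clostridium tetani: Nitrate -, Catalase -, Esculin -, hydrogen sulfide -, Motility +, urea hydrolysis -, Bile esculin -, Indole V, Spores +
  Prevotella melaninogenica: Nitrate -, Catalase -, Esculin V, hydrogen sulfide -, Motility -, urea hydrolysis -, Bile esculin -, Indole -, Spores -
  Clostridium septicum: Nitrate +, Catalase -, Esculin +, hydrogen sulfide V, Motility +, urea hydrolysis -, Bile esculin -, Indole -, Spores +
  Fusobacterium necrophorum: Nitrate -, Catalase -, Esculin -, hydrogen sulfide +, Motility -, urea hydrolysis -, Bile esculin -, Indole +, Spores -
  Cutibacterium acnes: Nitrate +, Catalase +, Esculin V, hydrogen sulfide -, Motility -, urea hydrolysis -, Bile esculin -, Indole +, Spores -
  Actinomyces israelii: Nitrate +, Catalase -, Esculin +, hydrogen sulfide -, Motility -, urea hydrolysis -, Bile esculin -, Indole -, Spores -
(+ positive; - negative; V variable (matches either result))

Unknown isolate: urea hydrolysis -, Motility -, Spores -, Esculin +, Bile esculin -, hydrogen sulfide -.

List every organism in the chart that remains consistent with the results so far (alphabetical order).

urea hydrolysis -: all 11 remaining candidates are consistent.
hydrogen sulfide -: excludes Clostridium perfringens, Fusobacterium necrophorum — 9 left.
Bile esculin -: excludes Bacteroides fragilis — 8 left.
Spores -: excludes Clostridium difficile, Clostridium tetani, Clostridium septicum — 5 left.
Motility -: all 5 remaining candidates are consistent.
Esculin +: excludes Fusobacterium nucleatum, Peptostreptococcus anaerobius — 3 left.

Actinomyces israelii, Cutibacterium acnes, Prevotella melaninogenica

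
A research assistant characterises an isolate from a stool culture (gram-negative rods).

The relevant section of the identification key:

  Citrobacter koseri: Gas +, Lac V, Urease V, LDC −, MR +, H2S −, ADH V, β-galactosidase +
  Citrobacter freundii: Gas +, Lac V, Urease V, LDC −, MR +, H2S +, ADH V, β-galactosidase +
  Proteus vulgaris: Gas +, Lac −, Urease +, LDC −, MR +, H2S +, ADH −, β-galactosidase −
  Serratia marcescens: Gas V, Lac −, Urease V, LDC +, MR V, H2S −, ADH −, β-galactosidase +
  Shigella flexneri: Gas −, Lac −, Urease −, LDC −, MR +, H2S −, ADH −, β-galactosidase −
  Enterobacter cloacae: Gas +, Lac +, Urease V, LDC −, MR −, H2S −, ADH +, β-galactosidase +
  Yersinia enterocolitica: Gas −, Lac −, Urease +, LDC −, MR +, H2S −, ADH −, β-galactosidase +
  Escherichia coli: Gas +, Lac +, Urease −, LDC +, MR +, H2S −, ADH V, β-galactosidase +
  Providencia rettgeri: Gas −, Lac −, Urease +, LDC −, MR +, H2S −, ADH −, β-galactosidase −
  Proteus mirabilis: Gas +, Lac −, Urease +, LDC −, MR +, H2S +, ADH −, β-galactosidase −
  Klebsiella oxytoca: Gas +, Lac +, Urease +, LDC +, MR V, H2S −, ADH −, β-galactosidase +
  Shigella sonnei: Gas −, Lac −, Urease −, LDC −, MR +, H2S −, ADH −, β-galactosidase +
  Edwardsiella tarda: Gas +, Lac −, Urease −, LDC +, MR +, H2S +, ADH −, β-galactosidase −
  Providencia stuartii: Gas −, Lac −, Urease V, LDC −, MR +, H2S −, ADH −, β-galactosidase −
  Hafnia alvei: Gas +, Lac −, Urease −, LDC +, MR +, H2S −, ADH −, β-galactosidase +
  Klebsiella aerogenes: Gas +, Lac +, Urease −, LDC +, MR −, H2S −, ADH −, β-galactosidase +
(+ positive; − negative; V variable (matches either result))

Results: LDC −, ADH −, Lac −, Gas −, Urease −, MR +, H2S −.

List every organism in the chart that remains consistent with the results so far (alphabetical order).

Providencia stuartii, Shigella flexneri, Shigella sonnei

LDC −: excludes 6 organisms — 10 left.
Lac −: excludes Enterobacter cloacae — 9 left.
H2S −: excludes Citrobacter freundii, Proteus vulgaris, Proteus mirabilis — 6 left.
MR +: all 6 remaining candidates are consistent.
ADH −: all 6 remaining candidates are consistent.
Urease −: excludes Yersinia enterocolitica, Providencia rettgeri — 4 left.
Gas −: excludes Citrobacter koseri — 3 left.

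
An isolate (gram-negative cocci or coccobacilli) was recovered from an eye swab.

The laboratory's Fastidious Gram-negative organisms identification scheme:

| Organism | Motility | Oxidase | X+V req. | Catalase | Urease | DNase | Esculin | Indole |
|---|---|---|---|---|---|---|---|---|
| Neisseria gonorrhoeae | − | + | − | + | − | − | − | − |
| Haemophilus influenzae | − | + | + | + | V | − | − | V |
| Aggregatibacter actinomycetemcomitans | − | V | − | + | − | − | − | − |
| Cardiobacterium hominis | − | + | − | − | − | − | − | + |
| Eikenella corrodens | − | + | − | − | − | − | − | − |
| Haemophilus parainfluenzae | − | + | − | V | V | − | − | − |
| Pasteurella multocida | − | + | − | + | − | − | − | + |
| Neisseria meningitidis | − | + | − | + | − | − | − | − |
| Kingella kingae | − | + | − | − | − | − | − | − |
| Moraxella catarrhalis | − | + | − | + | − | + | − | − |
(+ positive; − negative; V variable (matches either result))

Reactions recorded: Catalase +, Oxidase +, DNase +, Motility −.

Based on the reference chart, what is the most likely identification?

Moraxella catarrhalis

Catalase +: excludes Cardiobacterium hominis, Eikenella corrodens, Kingella kingae — 7 left.
Motility −: all 7 remaining candidates are consistent.
DNase +: excludes 6 organisms — 1 left.
Oxidase +: the one remaining candidate is consistent.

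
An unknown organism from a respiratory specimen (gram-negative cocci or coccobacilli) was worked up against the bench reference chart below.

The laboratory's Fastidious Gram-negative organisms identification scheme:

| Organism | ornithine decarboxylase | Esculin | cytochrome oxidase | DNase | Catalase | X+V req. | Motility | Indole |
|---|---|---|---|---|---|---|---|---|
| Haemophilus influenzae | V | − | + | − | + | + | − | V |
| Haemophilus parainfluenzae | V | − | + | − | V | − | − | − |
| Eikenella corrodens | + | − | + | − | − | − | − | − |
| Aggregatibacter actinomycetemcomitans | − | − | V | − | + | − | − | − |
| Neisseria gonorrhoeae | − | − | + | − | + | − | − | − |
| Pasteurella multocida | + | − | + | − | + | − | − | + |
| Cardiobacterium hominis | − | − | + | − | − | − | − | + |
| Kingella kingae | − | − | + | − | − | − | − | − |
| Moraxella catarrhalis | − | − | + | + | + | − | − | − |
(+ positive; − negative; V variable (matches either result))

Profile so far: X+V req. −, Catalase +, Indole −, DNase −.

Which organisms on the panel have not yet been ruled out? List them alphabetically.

X+V req. −: excludes Haemophilus influenzae — 8 left.
Catalase +: excludes Eikenella corrodens, Cardiobacterium hominis, Kingella kingae — 5 left.
Indole −: excludes Pasteurella multocida — 4 left.
DNase −: excludes Moraxella catarrhalis — 3 left.

Aggregatibacter actinomycetemcomitans, Haemophilus parainfluenzae, Neisseria gonorrhoeae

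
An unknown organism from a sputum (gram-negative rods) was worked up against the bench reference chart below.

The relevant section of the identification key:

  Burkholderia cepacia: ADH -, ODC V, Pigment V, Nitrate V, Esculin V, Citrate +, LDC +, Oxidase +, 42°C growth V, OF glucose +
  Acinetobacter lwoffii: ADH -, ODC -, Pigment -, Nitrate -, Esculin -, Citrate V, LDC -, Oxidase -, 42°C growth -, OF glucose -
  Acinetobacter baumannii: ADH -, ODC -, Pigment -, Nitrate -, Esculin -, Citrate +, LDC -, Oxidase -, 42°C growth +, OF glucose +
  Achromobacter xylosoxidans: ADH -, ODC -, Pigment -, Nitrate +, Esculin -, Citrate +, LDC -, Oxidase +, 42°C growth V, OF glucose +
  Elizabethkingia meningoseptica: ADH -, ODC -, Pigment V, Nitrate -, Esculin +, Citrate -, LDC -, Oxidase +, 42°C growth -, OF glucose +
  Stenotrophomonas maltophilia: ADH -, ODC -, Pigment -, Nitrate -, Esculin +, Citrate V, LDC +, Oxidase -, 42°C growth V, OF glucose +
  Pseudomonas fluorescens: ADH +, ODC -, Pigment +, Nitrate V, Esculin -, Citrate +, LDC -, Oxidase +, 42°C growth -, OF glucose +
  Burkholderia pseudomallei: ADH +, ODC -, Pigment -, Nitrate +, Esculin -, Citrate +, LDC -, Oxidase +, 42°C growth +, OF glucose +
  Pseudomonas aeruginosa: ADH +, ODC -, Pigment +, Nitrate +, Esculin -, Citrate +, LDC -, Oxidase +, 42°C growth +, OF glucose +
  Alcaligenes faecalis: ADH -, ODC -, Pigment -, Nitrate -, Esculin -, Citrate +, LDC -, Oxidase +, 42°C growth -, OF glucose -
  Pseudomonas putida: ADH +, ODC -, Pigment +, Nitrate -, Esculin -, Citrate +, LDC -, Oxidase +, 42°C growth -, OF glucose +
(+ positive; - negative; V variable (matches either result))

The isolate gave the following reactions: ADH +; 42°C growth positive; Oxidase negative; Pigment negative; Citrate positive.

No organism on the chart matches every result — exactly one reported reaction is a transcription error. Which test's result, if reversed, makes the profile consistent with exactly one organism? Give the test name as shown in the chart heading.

Oxidase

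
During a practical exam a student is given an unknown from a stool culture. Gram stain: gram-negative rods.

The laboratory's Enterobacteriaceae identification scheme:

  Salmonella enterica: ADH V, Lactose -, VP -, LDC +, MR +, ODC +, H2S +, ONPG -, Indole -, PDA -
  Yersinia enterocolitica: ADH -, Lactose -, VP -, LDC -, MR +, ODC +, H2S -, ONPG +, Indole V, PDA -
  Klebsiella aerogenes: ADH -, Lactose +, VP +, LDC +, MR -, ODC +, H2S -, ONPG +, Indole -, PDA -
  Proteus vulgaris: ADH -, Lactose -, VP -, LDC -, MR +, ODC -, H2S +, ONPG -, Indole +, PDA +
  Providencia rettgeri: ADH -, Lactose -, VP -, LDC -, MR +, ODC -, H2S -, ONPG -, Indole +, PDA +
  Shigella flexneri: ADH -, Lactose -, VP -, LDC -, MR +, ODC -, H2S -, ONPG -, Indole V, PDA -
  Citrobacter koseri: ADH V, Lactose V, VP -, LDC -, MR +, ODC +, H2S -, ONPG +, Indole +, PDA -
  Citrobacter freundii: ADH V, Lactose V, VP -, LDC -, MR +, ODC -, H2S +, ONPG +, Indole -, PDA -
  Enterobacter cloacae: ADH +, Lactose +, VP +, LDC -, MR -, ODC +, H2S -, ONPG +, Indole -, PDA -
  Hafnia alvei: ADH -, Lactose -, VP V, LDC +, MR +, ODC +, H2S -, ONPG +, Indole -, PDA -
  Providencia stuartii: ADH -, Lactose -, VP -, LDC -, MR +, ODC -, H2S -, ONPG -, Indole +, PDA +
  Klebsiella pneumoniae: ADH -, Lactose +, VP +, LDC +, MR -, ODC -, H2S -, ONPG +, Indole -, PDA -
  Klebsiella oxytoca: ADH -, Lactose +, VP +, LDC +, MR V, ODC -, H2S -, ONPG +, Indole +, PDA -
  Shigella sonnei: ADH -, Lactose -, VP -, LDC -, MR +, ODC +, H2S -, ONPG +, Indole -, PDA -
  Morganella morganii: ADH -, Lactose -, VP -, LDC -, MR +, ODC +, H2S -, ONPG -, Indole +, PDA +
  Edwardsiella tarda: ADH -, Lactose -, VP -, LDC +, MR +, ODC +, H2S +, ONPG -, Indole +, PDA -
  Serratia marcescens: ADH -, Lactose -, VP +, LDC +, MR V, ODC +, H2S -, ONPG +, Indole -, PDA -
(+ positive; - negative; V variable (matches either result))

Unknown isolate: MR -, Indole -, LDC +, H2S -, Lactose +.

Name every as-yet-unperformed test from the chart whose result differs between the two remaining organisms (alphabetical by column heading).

ODC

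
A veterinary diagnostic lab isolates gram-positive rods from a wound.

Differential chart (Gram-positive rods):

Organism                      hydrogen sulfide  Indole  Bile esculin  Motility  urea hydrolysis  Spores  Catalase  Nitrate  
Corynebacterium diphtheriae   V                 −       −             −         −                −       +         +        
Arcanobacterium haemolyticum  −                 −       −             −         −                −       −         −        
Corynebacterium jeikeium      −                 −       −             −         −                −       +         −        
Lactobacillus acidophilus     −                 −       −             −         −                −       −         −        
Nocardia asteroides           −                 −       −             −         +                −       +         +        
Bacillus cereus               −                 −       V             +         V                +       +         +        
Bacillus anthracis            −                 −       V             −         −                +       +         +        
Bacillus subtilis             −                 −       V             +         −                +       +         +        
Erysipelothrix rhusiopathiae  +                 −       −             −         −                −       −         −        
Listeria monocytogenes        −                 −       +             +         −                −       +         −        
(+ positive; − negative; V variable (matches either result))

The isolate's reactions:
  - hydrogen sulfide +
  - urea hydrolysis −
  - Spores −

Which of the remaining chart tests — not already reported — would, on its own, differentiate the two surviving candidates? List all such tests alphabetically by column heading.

Spores −: excludes Bacillus cereus, Bacillus anthracis, Bacillus subtilis — 7 left.
hydrogen sulfide +: excludes 5 organisms — 2 left.
urea hydrolysis −: all 2 remaining candidates are consistent.
Two candidates remain: Corynebacterium diphtheriae and Erysipelothrix rhusiopathiae.
  Indole: − vs − — same for both, does not separate.
  Bile esculin: − vs − — same for both, does not separate.
  Motility: − vs − — same for both, does not separate.
  Catalase: Corynebacterium diphtheriae +, Erysipelothrix rhusiopathiae − — discriminates.
  Nitrate: Corynebacterium diphtheriae +, Erysipelothrix rhusiopathiae − — discriminates.

Catalase, Nitrate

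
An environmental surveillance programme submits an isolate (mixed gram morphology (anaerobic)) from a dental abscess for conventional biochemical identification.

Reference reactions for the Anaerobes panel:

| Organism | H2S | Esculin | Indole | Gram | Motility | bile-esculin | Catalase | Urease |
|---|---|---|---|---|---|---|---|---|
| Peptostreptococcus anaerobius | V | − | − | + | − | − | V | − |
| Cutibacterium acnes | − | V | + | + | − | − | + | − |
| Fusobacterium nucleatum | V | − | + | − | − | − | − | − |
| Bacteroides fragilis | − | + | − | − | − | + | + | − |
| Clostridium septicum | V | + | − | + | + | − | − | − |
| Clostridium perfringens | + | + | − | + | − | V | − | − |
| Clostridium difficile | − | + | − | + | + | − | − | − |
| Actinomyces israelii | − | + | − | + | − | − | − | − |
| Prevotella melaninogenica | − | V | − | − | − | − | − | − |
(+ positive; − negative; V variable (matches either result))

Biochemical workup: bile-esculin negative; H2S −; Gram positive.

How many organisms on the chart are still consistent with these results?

H2S −: excludes Clostridium perfringens — 8 left.
Gram +: excludes Fusobacterium nucleatum, Bacteroides fragilis, Prevotella melaninogenica — 5 left.
bile-esculin −: all 5 remaining candidates are consistent.
Still consistent: Actinomyces israelii, Clostridium difficile, Clostridium septicum, Cutibacterium acnes, Peptostreptococcus anaerobius.

5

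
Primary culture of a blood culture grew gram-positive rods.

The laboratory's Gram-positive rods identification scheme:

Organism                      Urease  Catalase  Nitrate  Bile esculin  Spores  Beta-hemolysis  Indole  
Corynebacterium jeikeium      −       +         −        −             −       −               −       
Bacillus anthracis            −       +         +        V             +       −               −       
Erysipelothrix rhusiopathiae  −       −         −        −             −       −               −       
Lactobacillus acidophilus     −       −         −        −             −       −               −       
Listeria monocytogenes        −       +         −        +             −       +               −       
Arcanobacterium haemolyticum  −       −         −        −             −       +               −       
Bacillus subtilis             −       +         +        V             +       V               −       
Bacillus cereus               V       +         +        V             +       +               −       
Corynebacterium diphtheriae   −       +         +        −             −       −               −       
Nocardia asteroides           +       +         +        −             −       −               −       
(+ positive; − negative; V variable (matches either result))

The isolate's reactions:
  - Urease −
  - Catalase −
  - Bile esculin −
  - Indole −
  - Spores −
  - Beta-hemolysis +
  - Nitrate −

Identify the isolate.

Arcanobacterium haemolyticum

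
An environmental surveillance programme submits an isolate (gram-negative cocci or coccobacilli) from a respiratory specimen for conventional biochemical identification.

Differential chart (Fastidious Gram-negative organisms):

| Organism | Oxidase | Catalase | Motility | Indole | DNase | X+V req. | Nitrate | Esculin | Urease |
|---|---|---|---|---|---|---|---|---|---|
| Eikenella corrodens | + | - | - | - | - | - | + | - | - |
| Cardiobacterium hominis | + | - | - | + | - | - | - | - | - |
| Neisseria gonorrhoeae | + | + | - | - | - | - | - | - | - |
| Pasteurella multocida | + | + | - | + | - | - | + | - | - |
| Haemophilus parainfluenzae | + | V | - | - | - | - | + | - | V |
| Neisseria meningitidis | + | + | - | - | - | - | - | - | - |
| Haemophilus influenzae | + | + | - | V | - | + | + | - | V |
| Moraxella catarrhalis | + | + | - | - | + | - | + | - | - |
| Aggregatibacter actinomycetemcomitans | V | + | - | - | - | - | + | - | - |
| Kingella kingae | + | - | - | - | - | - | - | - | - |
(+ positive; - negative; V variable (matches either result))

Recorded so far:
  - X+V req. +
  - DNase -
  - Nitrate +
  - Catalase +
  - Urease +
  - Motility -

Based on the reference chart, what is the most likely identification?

DNase -: excludes Moraxella catarrhalis — 9 left.
Motility -: all 9 remaining candidates are consistent.
Nitrate +: excludes Cardiobacterium hominis, Neisseria gonorrhoeae, Neisseria meningitidis, Kingella kingae — 5 left.
Catalase +: excludes Eikenella corrodens — 4 left.
X+V req. +: excludes Pasteurella multocida, Haemophilus parainfluenzae, Aggregatibacter actinomycetemcomitans — 1 left.
Urease +: the one remaining candidate is consistent.

Haemophilus influenzae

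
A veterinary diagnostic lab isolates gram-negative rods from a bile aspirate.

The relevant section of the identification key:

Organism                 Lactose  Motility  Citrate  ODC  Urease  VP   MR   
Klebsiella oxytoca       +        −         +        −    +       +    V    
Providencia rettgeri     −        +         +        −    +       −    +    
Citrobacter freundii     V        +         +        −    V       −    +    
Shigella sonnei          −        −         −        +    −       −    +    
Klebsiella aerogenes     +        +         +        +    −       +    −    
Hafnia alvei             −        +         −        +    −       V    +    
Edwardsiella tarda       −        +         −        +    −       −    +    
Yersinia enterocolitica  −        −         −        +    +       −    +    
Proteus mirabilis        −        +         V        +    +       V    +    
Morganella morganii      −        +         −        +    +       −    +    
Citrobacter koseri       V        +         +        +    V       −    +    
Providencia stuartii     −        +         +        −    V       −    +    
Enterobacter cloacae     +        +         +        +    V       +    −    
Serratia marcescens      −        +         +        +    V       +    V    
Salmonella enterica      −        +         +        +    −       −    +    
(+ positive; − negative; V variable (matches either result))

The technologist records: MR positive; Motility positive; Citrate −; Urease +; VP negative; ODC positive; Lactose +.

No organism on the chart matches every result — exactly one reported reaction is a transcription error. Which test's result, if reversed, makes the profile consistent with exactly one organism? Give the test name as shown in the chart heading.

As reported, no row in the chart matches all 7 reactions.
Reversing Motility → still no organism matches.
Reversing ODC → still no organism matches.
Reversing MR → still no organism matches.
Reversing Urease → still no organism matches.
Reversing Citrate (to +) → unique match: Citrobacter koseri.
Reversing Lactose → 2 organisms match (not unique).
Reversing VP → still no organism matches.

Citrate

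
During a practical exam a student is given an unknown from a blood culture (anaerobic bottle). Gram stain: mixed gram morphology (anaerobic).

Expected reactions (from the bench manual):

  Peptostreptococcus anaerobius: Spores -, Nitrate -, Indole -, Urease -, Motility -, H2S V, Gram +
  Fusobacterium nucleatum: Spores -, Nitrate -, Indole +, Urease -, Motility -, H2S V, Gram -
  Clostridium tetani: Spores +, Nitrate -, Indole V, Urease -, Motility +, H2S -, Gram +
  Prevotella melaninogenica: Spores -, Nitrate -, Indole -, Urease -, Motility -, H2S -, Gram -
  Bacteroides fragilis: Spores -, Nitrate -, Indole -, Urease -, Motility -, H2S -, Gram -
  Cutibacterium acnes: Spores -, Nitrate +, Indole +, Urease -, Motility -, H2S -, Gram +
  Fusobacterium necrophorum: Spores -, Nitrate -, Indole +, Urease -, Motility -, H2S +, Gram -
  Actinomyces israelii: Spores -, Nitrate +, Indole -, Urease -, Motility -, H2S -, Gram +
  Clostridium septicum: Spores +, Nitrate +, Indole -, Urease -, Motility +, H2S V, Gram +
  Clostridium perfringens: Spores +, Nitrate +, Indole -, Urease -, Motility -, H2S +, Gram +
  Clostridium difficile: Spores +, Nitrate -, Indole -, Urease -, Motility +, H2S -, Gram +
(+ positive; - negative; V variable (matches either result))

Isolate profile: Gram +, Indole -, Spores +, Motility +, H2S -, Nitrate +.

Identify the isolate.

Clostridium septicum

Gram +: excludes Fusobacterium nucleatum, Prevotella melaninogenica, Bacteroides fragilis, Fusobacterium necrophorum — 7 left.
Motility +: excludes Peptostreptococcus anaerobius, Cutibacterium acnes, Actinomyces israelii, Clostridium perfringens — 3 left.
Spores +: all 3 remaining candidates are consistent.
Nitrate +: excludes Clostridium tetani, Clostridium difficile — 1 left.
H2S -: the one remaining candidate is consistent.
Indole -: the one remaining candidate is consistent.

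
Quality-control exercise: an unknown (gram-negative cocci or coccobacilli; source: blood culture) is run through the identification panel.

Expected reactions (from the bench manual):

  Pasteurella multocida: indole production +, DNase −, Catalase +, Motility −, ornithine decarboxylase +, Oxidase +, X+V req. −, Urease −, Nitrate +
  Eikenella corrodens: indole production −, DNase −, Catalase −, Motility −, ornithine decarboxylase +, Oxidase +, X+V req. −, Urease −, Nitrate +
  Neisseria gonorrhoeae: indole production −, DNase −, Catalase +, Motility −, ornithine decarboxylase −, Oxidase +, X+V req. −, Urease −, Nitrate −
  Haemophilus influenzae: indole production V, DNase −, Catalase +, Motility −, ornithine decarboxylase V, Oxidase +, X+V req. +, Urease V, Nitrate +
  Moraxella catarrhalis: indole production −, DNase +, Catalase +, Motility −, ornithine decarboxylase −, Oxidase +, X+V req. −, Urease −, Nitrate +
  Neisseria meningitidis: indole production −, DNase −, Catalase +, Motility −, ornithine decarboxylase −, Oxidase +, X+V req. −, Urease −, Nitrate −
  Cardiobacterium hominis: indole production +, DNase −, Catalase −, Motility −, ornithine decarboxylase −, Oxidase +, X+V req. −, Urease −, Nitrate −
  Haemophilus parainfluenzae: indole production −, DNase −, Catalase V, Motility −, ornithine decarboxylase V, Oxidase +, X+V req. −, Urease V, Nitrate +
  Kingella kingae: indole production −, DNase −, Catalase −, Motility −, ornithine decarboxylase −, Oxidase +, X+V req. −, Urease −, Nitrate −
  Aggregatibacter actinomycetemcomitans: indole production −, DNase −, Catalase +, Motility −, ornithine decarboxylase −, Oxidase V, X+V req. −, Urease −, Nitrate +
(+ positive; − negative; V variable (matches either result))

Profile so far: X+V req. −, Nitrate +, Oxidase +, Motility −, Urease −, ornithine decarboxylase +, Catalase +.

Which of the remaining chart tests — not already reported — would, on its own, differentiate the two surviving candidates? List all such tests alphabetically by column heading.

indole production

Urease −: all 10 remaining candidates are consistent.
Motility −: all 10 remaining candidates are consistent.
ornithine decarboxylase +: excludes 6 organisms — 4 left.
Oxidase +: all 4 remaining candidates are consistent.
Nitrate +: all 4 remaining candidates are consistent.
X+V req. −: excludes Haemophilus influenzae — 3 left.
Catalase +: excludes Eikenella corrodens — 2 left.
Two candidates remain: Haemophilus parainfluenzae and Pasteurella multocida.
  indole production: Haemophilus parainfluenzae −, Pasteurella multocida + — discriminates.
  DNase: − vs − — same for both, does not separate.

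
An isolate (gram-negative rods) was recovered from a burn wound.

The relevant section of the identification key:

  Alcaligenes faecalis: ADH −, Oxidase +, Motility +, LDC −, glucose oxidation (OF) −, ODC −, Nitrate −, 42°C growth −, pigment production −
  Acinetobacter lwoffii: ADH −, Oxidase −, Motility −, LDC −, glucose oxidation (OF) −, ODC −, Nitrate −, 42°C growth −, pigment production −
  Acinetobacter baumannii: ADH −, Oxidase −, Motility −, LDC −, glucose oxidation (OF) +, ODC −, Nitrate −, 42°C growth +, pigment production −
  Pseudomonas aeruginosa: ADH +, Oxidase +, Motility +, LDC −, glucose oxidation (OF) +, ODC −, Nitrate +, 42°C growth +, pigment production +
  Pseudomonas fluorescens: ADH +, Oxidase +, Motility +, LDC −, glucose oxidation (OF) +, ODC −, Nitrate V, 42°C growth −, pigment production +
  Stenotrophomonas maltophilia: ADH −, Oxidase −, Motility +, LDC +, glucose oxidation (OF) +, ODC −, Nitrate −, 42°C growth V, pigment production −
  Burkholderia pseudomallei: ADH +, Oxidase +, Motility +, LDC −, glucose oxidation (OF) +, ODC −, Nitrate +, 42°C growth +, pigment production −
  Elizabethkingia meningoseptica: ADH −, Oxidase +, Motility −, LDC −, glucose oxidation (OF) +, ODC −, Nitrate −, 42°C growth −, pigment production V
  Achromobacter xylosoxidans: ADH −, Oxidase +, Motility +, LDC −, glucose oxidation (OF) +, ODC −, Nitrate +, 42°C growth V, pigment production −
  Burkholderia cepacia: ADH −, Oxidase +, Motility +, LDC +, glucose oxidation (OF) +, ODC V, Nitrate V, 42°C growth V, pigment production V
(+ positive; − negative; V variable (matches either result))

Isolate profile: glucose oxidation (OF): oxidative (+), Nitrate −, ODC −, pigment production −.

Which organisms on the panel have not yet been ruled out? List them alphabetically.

Acinetobacter baumannii, Burkholderia cepacia, Elizabethkingia meningoseptica, Stenotrophomonas maltophilia

pigment production −: excludes Pseudomonas aeruginosa, Pseudomonas fluorescens — 8 left.
glucose oxidation (OF) +: excludes Alcaligenes faecalis, Acinetobacter lwoffii — 6 left.
ODC −: all 6 remaining candidates are consistent.
Nitrate −: excludes Burkholderia pseudomallei, Achromobacter xylosoxidans — 4 left.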